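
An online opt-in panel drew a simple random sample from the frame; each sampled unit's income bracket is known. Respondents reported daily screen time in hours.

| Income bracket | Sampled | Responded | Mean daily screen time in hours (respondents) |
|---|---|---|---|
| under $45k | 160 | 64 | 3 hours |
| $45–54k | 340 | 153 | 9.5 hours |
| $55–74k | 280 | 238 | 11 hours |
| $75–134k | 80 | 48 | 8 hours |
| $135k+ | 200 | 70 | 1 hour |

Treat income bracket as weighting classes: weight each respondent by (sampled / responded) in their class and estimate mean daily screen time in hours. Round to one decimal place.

Response rates by class: under $45k 64/160 = 40%, $45–54k 153/340 = 45%, $55–74k 238/280 = 85%, $75–134k 48/80 = 60%, $135k+ 70/200 = 35%.
Each respondent's weight = sampled/responded in their class; summing within a class gives n_sampled, so:
  under $45k: 160 × 3 = 480
  $45–54k: 340 × 9.5 = 3230
  $55–74k: 280 × 11 = 3080
  $75–134k: 80 × 8 = 640
  $135k+: 200 × 1 = 200
Adjusted estimate = 7630 / 1,060 = 7.19811 → 7.2.

7.2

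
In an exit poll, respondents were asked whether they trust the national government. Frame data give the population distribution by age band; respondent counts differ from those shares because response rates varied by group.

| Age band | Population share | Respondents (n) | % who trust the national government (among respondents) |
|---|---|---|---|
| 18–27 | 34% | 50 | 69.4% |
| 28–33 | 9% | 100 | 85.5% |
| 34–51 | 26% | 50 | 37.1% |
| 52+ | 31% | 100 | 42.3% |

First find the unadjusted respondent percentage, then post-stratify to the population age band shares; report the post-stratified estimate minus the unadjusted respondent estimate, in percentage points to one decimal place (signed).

Naive respondent-only estimate (weights = respondent counts):
  (50/300)×69.4 + (100/300)×85.5 + (50/300)×37.1 + (100/300)×42.3 = 60.35%
Post-stratifying to population shares instead:
  0.34×69.4 + 0.09×85.5 + 0.26×37.1 + 0.31×42.3 = 54.05%
Difference = 54.05 − 60.35 = -6.3 pp.

-6.3 percentage points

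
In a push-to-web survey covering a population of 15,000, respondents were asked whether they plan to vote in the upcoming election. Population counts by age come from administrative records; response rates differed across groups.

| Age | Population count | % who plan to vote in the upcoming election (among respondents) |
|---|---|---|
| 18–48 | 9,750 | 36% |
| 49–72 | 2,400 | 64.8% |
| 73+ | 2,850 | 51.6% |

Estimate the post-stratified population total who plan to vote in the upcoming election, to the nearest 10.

Apply each group's respondent rate to its population count:
  18–48: 9,750 × 36% = 3510
  49–72: 2,400 × 64.8% = 1555.2
  73+: 2,850 × 51.6% = 1470.6
Estimated total = 6535.8 → 6,540.

6,540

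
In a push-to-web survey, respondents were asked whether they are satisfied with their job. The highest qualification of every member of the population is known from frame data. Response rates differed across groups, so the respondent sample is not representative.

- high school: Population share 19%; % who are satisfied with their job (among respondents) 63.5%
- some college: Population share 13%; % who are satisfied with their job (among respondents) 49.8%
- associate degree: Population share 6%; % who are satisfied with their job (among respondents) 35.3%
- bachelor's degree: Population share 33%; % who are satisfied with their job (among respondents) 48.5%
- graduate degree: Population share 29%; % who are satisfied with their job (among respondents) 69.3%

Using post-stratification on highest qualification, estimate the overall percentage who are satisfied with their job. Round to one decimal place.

56.8%

Post-stratification weights by population share, not respondent share:
  high school: 0.19 × 63.5 = 12.065
  some college: 0.13 × 49.8 = 6.474
  associate degree: 0.06 × 35.3 = 2.118
  bachelor's degree: 0.33 × 48.5 = 16.005
  graduate degree: 0.29 × 69.3 = 20.097
Post-stratified estimate = 56.759 → 56.8%.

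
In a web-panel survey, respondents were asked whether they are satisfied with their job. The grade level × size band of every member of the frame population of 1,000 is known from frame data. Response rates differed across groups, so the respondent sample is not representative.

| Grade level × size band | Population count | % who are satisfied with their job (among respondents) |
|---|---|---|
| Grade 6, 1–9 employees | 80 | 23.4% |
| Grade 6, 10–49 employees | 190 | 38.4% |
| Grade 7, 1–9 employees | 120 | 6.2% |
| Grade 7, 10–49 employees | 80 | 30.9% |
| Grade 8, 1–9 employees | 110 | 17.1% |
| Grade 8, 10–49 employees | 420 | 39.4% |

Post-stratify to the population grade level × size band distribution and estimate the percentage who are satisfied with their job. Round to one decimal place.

30.8%

Reweight to the known grade level × size band distribution:
  Grade 6, 1–9 employees: (80/1,000) × 23.4 = 1.872
  Grade 6, 10–49 employees: (190/1,000) × 38.4 = 7.296
  Grade 7, 1–9 employees: (120/1,000) × 6.2 = 0.744
  Grade 7, 10–49 employees: (80/1,000) × 30.9 = 2.472
  Grade 8, 1–9 employees: (110/1,000) × 17.1 = 1.881
  Grade 8, 10–49 employees: (420/1,000) × 39.4 = 16.548
Post-stratified estimate = 30.813 → 30.8%.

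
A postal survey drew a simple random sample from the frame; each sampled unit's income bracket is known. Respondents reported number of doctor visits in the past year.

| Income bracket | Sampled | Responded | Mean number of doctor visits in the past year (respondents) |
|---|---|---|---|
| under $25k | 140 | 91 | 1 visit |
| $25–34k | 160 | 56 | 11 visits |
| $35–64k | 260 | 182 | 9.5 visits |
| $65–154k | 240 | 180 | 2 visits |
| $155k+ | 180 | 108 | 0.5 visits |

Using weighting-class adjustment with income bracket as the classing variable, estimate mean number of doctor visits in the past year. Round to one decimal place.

5.0

Class response rates: under $25k 91/140 = 65%, $25–34k 56/160 = 35%, $35–64k 182/260 = 70%, $65–154k 180/240 = 75%, $155k+ 108/180 = 60%.
With weight = n_sampled/n_responded per class, the weighted class total is n_sampled:
  under $25k: 140 × 1 = 140
  $25–34k: 160 × 11 = 1760
  $35–64k: 260 × 9.5 = 2470
  $65–154k: 240 × 2 = 480
  $155k+: 180 × 0.5 = 90
Adjusted estimate = 4940 / 980 = 5.04082 → 5.0.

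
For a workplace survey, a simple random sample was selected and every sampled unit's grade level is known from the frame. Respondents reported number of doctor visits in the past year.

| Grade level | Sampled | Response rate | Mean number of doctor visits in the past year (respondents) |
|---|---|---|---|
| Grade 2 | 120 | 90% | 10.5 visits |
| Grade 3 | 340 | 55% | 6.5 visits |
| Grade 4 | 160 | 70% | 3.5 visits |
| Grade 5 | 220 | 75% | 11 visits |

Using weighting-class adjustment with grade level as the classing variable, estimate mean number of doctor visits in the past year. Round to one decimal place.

Each respondent's weight = sampled/responded in their class; summing within a class gives n_sampled, so:
  Grade 2: 120 × 10.5 = 1260
  Grade 3: 340 × 6.5 = 2210
  Grade 4: 160 × 3.5 = 560
  Grade 5: 220 × 11 = 2420
Adjusted estimate = 6450 / 840 = 7.67857 → 7.7.

7.7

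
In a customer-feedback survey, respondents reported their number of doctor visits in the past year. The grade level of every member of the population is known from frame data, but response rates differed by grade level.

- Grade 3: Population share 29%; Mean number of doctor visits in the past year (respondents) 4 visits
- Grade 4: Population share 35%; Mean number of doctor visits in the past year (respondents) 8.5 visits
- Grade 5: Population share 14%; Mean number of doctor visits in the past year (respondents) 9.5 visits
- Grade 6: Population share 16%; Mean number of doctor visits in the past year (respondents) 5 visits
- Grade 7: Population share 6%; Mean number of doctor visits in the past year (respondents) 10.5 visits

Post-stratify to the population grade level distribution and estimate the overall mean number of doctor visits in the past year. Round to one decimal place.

Reweight to the known grade level distribution:
  Grade 3: 0.29 × 4 = 1.16
  Grade 4: 0.35 × 8.5 = 2.975
  Grade 5: 0.14 × 9.5 = 1.33
  Grade 6: 0.16 × 5 = 0.8
  Grade 7: 0.06 × 10.5 = 0.63
Post-stratified estimate = 6.895 → 6.9.

6.9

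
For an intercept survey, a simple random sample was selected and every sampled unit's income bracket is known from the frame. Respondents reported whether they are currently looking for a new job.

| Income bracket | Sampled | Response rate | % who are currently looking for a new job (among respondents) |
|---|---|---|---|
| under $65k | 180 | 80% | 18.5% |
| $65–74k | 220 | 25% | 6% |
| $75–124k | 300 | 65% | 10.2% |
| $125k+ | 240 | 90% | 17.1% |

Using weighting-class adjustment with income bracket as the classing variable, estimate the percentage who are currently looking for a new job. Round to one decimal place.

12.6%

Inverse-response-rate weighting restores each class to its sampled count, so class totals weight by n_sampled:
  under $65k: 180 × 18.5 = 3330
  $65–74k: 220 × 6 = 1320
  $75–124k: 300 × 10.2 = 3060
  $125k+: 240 × 17.1 = 4104
Adjusted estimate = 11,814 / 940 = 12.5681 → 12.6%.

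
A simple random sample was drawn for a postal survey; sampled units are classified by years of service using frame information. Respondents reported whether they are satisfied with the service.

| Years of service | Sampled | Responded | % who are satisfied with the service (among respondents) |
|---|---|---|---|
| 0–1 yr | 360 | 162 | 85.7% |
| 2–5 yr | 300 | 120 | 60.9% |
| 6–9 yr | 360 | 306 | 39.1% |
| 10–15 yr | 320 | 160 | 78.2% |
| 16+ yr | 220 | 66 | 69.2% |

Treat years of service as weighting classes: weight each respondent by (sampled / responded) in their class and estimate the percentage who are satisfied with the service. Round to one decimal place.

66.3%

Response rates by class: 0–1 yr 162/360 = 45%, 2–5 yr 120/300 = 40%, 6–9 yr 306/360 = 85%, 10–15 yr 160/320 = 50%, 16+ yr 66/220 = 30%.
Weighting each respondent by the inverse class response rate inflates each class back to its sampled size, so the class weight is n_sampled:
  0–1 yr: 360 × 85.7 = 30,852
  2–5 yr: 300 × 60.9 = 18,270
  6–9 yr: 360 × 39.1 = 14,076
  10–15 yr: 320 × 78.2 = 25,024
  16+ yr: 220 × 69.2 = 15,224
Adjusted estimate = 103,446 / 1,560 = 66.3115 → 66.3%.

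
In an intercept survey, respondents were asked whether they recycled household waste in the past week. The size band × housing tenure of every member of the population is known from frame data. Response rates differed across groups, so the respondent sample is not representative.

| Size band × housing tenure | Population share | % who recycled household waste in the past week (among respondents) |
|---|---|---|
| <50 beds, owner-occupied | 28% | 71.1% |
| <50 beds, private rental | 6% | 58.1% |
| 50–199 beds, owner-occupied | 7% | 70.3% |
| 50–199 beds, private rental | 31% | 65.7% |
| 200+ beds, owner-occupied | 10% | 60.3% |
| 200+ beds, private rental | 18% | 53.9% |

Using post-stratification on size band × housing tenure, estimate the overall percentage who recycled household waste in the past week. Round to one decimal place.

64.4%

Each cell contributes population-share × respondent value:
  <50 beds, owner-occupied: 0.28 × 71.1 = 19.908
  <50 beds, private rental: 0.06 × 58.1 = 3.486
  50–199 beds, owner-occupied: 0.07 × 70.3 = 4.921
  50–199 beds, private rental: 0.31 × 65.7 = 20.367
  200+ beds, owner-occupied: 0.1 × 60.3 = 6.03
  200+ beds, private rental: 0.18 × 53.9 = 9.702
Post-stratified estimate = 64.414 → 64.4%.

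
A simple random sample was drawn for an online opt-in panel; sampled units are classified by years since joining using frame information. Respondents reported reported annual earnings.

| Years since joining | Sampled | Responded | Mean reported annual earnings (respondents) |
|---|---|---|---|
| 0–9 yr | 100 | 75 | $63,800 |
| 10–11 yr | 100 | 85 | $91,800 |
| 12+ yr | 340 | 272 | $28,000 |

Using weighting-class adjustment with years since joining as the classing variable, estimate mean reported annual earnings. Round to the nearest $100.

Class response rates: 0–9 yr 75/100 = 75%, 10–11 yr 85/100 = 85%, 12+ yr 272/340 = 80%.
With weight = n_sampled/n_responded per class, the weighted class total is n_sampled:
  0–9 yr: 100 × 63,800 = 6,380,000
  10–11 yr: 100 × 91,800 = 9,180,000
  12+ yr: 340 × 28,000 = 9,520,000
Adjusted estimate = 25,080,000 / 540 = 46444.4 → $46,400.

$46,400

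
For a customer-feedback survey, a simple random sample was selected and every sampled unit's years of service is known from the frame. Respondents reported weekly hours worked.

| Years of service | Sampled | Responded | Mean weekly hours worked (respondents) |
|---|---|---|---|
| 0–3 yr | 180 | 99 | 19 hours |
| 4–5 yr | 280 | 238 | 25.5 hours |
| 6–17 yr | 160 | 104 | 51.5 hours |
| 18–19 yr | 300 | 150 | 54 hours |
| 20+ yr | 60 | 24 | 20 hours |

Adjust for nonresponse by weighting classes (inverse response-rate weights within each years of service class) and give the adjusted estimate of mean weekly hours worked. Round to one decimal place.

Class response rates: 0–3 yr 99/180 = 55%, 4–5 yr 238/280 = 85%, 6–17 yr 104/160 = 65%, 18–19 yr 150/300 = 50%, 20+ yr 24/60 = 40%.
Inverse-response-rate weighting restores each class to its sampled count, so class totals weight by n_sampled:
  0–3 yr: 180 × 19 = 3420
  4–5 yr: 280 × 25.5 = 7140
  6–17 yr: 160 × 51.5 = 8240
  18–19 yr: 300 × 54 = 16,200
  20+ yr: 60 × 20 = 1200
Adjusted estimate = 36,200 / 980 = 36.9388 → 36.9.

36.9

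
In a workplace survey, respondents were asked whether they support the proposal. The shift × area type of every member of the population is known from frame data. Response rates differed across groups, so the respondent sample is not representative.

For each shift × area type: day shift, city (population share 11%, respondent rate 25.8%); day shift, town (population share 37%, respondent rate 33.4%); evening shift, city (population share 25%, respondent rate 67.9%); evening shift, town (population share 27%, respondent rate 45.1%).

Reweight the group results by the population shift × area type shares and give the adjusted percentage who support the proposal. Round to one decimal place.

Post-stratification weights by population share, not respondent share:
  day shift, city: 0.11 × 25.8 = 2.838
  day shift, town: 0.37 × 33.4 = 12.358
  evening shift, city: 0.25 × 67.9 = 16.975
  evening shift, town: 0.27 × 45.1 = 12.177
Post-stratified estimate = 44.348 → 44.3%.

44.3%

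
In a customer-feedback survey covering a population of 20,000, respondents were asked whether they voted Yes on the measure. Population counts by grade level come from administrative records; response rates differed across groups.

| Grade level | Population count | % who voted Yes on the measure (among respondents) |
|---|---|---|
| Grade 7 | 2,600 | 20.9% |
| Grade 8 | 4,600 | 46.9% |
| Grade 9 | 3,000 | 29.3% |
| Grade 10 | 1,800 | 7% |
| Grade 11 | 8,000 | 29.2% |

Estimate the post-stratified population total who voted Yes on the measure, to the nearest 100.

Each cell contributes its population count × the respondent rate:
  Grade 7: 2,600 × 20.9% = 543.4
  Grade 8: 4,600 × 46.9% = 2157.4
  Grade 9: 3,000 × 29.3% = 879
  Grade 10: 1,800 × 7% = 126
  Grade 11: 8,000 × 29.2% = 2336
Estimated total = 6041.8 → 6,000.

6,000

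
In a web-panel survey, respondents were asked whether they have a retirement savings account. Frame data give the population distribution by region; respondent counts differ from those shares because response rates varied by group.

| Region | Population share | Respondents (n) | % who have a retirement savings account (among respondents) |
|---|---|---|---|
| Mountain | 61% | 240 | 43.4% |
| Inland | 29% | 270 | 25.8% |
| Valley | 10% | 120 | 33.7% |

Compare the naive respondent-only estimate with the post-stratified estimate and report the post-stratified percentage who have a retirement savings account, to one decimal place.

37.3%

Without adjustment, the pooled respondent share is:
  (240/630)×43.4 + (270/630)×25.8 + (120/630)×33.7 = 34.0095%
Reweighting by population region shares:
  0.61×43.4 + 0.29×25.8 + 0.1×33.7 = 37.326%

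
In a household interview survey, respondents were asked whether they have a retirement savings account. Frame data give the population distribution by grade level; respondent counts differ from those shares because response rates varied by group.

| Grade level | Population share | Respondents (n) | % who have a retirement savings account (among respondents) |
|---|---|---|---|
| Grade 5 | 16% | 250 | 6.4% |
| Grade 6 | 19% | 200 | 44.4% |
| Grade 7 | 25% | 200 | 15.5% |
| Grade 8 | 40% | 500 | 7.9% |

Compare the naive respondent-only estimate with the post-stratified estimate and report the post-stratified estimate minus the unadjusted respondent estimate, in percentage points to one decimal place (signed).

+1.3 percentage points

Without adjustment, the pooled respondent share is:
  (250/1150)×6.4 + (200/1150)×44.4 + (200/1150)×15.5 + (500/1150)×7.9 = 15.2435%
Reweighting by population grade level shares:
  0.16×6.4 + 0.19×44.4 + 0.25×15.5 + 0.4×7.9 = 16.495%
Difference = 16.495 − 15.2435 = 1.2515 pp.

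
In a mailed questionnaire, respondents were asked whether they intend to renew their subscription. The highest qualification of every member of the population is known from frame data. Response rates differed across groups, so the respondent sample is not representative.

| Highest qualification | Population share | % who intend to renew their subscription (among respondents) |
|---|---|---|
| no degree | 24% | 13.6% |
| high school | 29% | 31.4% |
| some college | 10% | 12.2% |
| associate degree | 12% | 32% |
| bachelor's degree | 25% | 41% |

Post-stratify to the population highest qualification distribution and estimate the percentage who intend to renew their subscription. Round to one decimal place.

Reweight to the known highest qualification distribution:
  no degree: 0.24 × 13.6 = 3.264
  high school: 0.29 × 31.4 = 9.106
  some college: 0.1 × 12.2 = 1.22
  associate degree: 0.12 × 32 = 3.84
  bachelor's degree: 0.25 × 41 = 10.25
Post-stratified estimate = 27.68 → 27.7%.

27.7%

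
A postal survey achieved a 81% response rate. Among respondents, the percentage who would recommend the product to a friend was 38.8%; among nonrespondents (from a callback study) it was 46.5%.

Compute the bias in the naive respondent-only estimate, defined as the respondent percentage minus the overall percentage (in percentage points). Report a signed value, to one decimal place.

-1.5 percentage points

Nonresponse fraction = 1 − 0.81 = 0.19.
Bias = (nonresponse fraction) × (respondent percentage − nonrespondent percentage)
     = 0.19 × (38.8 − 46.5) = 0.19 × -7.7 = -1.463.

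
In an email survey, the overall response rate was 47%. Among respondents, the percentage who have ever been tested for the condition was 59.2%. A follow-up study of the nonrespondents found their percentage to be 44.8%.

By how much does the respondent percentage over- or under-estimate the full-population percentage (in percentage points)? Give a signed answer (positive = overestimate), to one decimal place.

Nonresponse fraction = 1 − 0.47 = 0.53.
Bias = (nonresponse fraction) × (respondent percentage − nonrespondent percentage)
     = 0.53 × (59.2 − 44.8) = 0.53 × 14.4 = 7.632.

+7.6 percentage points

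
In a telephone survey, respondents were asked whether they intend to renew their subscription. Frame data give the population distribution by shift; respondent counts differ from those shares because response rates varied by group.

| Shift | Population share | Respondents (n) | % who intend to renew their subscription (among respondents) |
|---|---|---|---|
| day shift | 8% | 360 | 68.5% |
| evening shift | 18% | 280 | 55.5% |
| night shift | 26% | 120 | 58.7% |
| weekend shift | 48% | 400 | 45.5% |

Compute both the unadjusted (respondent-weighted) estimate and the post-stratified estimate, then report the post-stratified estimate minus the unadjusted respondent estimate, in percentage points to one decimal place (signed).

-3.8 percentage points

Without adjustment, the pooled respondent share is:
  (360/1160)×68.5 + (280/1160)×55.5 + (120/1160)×58.7 + (400/1160)×45.5 = 56.4172%
Reweighting by population shift shares:
  0.08×68.5 + 0.18×55.5 + 0.26×58.7 + 0.48×45.5 = 52.572%
Difference = 52.572 − 56.4172 = -3.8452 pp.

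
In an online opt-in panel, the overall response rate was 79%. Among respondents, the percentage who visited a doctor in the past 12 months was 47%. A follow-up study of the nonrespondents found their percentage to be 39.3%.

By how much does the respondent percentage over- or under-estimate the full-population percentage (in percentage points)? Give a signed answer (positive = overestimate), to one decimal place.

Nonresponse fraction = 1 − 0.79 = 0.21.
Bias = (nonresponse fraction) × (respondent percentage − nonrespondent percentage)
     = 0.21 × (47 − 39.3) = 0.21 × 7.7 = 1.617.

+1.6 percentage points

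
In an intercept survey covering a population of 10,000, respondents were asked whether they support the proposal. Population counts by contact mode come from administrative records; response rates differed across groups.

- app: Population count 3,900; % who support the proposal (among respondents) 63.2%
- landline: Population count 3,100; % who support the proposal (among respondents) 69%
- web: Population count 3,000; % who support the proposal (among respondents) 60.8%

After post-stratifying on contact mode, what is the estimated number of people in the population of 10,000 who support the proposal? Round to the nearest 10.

Each cell contributes its population count × the respondent rate:
  app: 3,900 × 63.2% = 2464.8
  landline: 3,100 × 69% = 2139
  web: 3,000 × 60.8% = 1824
Estimated total = 6427.8 → 6,430.

6,430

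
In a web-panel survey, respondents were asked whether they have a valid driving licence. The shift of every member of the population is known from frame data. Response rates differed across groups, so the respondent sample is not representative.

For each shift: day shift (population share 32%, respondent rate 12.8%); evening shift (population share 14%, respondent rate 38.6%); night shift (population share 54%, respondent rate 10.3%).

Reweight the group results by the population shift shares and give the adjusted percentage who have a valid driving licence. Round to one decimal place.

15.1%

Each cell contributes population-share × respondent value:
  day shift: 0.32 × 12.8 = 4.096
  evening shift: 0.14 × 38.6 = 5.404
  night shift: 0.54 × 10.3 = 5.562
Post-stratified estimate = 15.062 → 15.1%.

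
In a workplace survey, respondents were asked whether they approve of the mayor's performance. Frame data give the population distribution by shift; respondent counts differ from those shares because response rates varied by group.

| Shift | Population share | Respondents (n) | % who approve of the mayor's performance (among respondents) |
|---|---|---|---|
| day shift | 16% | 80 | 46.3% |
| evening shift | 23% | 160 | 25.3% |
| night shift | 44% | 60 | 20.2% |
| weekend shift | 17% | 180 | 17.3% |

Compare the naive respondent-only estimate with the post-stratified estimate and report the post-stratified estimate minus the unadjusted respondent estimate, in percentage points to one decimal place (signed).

Unadjusted (pooled respondent) estimate weights by respondent counts:
  (80/480)×46.3 + (160/480)×25.3 + (60/480)×20.2 + (180/480)×17.3 = 25.1625%
Post-stratifying to population shares instead:
  0.16×46.3 + 0.23×25.3 + 0.44×20.2 + 0.17×17.3 = 25.056%
Difference = 25.056 − 25.1625 = -0.1065 pp.

-0.1 percentage points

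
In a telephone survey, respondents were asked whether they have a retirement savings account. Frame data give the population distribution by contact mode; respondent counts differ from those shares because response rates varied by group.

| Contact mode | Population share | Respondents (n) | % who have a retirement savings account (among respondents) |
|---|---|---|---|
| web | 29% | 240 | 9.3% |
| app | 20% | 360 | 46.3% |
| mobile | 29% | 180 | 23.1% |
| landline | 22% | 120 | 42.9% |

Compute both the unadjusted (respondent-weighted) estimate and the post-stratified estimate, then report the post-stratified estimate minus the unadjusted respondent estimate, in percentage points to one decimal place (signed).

-3.2 percentage points

Naive respondent-only estimate (weights = respondent counts):
  (240/900)×9.3 + (360/900)×46.3 + (180/900)×23.1 + (120/900)×42.9 = 31.34%
Reweighting by population contact mode shares:
  0.29×9.3 + 0.2×46.3 + 0.29×23.1 + 0.22×42.9 = 28.094%
Difference = 28.094 − 31.34 = -3.246 pp.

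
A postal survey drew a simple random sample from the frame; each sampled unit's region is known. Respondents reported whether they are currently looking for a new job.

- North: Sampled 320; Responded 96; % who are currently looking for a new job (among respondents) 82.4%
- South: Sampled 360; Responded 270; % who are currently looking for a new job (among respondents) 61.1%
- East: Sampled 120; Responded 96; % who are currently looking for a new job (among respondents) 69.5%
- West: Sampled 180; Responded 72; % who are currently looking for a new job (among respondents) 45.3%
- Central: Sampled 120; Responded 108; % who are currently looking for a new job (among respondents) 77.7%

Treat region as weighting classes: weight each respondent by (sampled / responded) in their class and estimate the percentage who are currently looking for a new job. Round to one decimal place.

67.4%

Response rates by class: North 96/320 = 30%, South 270/360 = 75%, East 96/120 = 80%, West 72/180 = 40%, Central 108/120 = 90%.
Inverse-response-rate weighting restores each class to its sampled count, so class totals weight by n_sampled:
  North: 320 × 82.4 = 26,368
  South: 360 × 61.1 = 21,996
  East: 120 × 69.5 = 8340
  West: 180 × 45.3 = 8154
  Central: 120 × 77.7 = 9324
Adjusted estimate = 74,182 / 1,100 = 67.4382 → 67.4%.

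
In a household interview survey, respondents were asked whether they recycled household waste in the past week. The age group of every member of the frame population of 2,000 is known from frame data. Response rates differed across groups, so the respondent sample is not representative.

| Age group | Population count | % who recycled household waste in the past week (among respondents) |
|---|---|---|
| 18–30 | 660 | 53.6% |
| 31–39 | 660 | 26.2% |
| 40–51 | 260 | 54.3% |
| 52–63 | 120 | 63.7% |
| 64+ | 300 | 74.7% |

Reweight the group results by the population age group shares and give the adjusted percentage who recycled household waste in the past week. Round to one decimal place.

48.4%

Reweight to the known age group distribution:
  18–30: (660/2,000) × 53.6 = 17.688
  31–39: (660/2,000) × 26.2 = 8.646
  40–51: (260/2,000) × 54.3 = 7.059
  52–63: (120/2,000) × 63.7 = 3.822
  64+: (300/2,000) × 74.7 = 11.205
Post-stratified estimate = 48.42 → 48.4%.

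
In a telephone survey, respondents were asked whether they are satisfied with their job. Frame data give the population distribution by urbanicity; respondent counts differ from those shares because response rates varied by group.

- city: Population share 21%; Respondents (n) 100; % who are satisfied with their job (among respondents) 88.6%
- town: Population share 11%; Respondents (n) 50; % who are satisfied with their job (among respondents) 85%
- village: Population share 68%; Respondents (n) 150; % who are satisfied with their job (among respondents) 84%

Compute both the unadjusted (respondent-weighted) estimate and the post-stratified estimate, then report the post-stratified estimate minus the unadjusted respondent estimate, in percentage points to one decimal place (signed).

-0.6 percentage points

Naive respondent-only estimate (weights = respondent counts):
  (100/300)×88.6 + (50/300)×85 + (150/300)×84 = 85.7%
Reweighting by population urbanicity shares:
  0.21×88.6 + 0.11×85 + 0.68×84 = 85.076%
Difference = 85.076 − 85.7 = -0.624 pp.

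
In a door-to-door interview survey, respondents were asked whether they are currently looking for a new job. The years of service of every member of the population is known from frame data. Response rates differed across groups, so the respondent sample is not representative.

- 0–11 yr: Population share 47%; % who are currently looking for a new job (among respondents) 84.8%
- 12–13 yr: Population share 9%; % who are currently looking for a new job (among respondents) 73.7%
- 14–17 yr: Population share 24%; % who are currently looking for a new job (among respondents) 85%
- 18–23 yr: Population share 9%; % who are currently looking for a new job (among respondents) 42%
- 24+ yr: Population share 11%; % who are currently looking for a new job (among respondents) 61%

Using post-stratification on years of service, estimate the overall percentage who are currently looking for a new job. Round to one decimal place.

Reweight to the known years of service distribution:
  0–11 yr: 0.47 × 84.8 = 39.856
  12–13 yr: 0.09 × 73.7 = 6.633
  14–17 yr: 0.24 × 85 = 20.4
  18–23 yr: 0.09 × 42 = 3.78
  24+ yr: 0.11 × 61 = 6.71
Post-stratified estimate = 77.379 → 77.4%.

77.4%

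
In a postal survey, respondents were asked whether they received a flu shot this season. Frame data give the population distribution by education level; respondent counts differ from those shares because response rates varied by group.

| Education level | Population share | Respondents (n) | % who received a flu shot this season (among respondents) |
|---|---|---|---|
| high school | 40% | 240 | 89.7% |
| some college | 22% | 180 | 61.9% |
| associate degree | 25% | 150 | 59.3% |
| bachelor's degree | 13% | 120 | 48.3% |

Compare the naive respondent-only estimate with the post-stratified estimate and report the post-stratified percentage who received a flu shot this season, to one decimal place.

Without adjustment, the pooled respondent share is:
  (240/690)×89.7 + (180/690)×61.9 + (150/690)×59.3 + (120/690)×48.3 = 68.6391%
Post-stratified estimate weights by population shares:
  0.4×89.7 + 0.22×61.9 + 0.25×59.3 + 0.13×48.3 = 70.602%

70.6%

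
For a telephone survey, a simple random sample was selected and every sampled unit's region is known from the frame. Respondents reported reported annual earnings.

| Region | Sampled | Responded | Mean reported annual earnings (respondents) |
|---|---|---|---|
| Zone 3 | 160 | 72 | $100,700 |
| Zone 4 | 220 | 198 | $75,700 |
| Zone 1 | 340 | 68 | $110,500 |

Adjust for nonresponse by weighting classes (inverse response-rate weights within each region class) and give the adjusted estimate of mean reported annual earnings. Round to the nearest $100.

Class response rates: Zone 3 72/160 = 45%, Zone 4 198/220 = 90%, Zone 1 68/340 = 20%.
With weight = n_sampled/n_responded per class, the weighted class total is n_sampled:
  Zone 3: 160 × 100,700 = 16,112,000
  Zone 4: 220 × 75,700 = 16,654,000
  Zone 1: 340 × 110,500 = 37,570,000
Adjusted estimate = 70,336,000 / 720 = 97688.9 → $97,700.

$97,700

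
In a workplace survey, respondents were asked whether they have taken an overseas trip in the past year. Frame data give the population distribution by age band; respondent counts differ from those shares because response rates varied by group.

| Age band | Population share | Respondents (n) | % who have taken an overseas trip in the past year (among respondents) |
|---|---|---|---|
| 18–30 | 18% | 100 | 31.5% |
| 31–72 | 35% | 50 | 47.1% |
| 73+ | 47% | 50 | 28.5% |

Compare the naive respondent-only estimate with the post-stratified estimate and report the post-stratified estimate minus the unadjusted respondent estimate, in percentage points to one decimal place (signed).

+0.9 percentage points

Unadjusted (pooled respondent) estimate weights by respondent counts:
  (100/200)×31.5 + (50/200)×47.1 + (50/200)×28.5 = 34.65%
Post-stratifying to population shares instead:
  0.18×31.5 + 0.35×47.1 + 0.47×28.5 = 35.55%
Difference = 35.55 − 34.65 = 0.9 pp.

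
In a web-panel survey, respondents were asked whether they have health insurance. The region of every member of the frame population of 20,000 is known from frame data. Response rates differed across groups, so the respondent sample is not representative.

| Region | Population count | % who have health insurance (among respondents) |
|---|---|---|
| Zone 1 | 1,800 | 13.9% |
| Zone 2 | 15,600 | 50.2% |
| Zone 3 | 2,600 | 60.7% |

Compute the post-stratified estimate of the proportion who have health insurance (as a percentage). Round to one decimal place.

48.3%

Each cell contributes population-share × respondent value:
  Zone 1: (1,800/20,000) × 13.9 = 1.251
  Zone 2: (15,600/20,000) × 50.2 = 39.156
  Zone 3: (2,600/20,000) × 60.7 = 7.891
Post-stratified estimate = 48.298 → 48.3%.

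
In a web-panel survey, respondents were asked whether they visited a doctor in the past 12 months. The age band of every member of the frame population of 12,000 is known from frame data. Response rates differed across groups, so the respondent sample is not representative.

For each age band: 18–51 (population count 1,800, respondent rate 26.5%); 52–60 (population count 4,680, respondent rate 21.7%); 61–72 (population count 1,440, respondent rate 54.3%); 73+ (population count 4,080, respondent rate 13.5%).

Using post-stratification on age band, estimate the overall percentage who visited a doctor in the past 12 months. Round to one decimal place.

Each cell contributes population-share × respondent value:
  18–51: (1,800/12,000) × 26.5 = 3.975
  52–60: (4,680/12,000) × 21.7 = 8.463
  61–72: (1,440/12,000) × 54.3 = 6.516
  73+: (4,080/12,000) × 13.5 = 4.59
Post-stratified estimate = 23.544 → 23.5%.

23.5%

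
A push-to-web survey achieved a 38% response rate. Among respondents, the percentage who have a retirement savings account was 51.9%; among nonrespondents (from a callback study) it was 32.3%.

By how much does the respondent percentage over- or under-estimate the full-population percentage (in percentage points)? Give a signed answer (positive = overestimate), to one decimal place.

Nonresponse fraction = 1 − 0.38 = 0.62.
Bias = (nonresponse fraction) × (respondent percentage − nonrespondent percentage)
     = 0.62 × (51.9 − 32.3) = 0.62 × 19.6 = 12.152.

+12.2 percentage points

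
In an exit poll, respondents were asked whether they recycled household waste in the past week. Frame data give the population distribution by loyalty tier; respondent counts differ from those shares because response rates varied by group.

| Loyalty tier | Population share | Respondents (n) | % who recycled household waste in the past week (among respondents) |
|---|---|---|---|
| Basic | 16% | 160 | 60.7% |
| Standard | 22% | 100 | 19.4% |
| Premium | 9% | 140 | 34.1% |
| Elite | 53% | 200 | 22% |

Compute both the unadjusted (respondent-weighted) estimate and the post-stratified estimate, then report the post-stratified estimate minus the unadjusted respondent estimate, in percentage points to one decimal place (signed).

Without adjustment, the pooled respondent share is:
  (160/600)×60.7 + (100/600)×19.4 + (140/600)×34.1 + (200/600)×22 = 34.71%
Post-stratifying to population shares instead:
  0.16×60.7 + 0.22×19.4 + 0.09×34.1 + 0.53×22 = 28.709%
Difference = 28.709 − 34.71 = -6.001 pp.

-6.0 percentage points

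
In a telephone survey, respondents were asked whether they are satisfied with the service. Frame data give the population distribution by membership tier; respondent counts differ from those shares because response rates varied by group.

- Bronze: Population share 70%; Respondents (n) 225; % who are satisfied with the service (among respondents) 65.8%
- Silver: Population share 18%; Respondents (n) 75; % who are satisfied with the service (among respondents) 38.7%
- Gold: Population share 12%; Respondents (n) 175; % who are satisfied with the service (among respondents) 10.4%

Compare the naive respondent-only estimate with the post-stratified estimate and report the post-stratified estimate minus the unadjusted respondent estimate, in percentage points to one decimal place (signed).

Naive respondent-only estimate (weights = respondent counts):
  (225/475)×65.8 + (75/475)×38.7 + (175/475)×10.4 = 41.1105%
Post-stratified estimate weights by population shares:
  0.7×65.8 + 0.18×38.7 + 0.12×10.4 = 54.274%
Difference = 54.274 − 41.1105 = 13.1635 pp.

+13.2 percentage points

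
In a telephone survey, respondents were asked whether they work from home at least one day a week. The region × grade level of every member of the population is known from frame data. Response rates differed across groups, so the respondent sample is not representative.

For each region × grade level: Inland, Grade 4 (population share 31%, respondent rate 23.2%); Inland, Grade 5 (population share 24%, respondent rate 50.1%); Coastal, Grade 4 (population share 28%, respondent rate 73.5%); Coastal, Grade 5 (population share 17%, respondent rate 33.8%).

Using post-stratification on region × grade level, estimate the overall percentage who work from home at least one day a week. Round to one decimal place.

Reweight to the known region × grade level distribution:
  Inland, Grade 4: 0.31 × 23.2 = 7.192
  Inland, Grade 5: 0.24 × 50.1 = 12.024
  Coastal, Grade 4: 0.28 × 73.5 = 20.58
  Coastal, Grade 5: 0.17 × 33.8 = 5.746
Post-stratified estimate = 45.542 → 45.5%.

45.5%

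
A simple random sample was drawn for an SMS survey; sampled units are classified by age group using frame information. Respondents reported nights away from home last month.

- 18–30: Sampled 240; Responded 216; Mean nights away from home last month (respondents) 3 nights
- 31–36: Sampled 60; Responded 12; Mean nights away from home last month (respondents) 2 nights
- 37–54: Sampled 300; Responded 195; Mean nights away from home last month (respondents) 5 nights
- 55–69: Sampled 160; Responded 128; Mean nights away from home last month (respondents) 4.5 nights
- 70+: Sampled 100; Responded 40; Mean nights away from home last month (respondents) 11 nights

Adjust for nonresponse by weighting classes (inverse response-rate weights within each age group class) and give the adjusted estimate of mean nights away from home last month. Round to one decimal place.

4.8

Class response rates: 18–30 216/240 = 90%, 31–36 12/60 = 20%, 37–54 195/300 = 65%, 55–69 128/160 = 80%, 70+ 40/100 = 40%.
Each respondent's weight = sampled/responded in their class; summing within a class gives n_sampled, so:
  18–30: 240 × 3 = 720
  31–36: 60 × 2 = 120
  37–54: 300 × 5 = 1500
  55–69: 160 × 4.5 = 720
  70+: 100 × 11 = 1100
Adjusted estimate = 4160 / 860 = 4.83721 → 4.8.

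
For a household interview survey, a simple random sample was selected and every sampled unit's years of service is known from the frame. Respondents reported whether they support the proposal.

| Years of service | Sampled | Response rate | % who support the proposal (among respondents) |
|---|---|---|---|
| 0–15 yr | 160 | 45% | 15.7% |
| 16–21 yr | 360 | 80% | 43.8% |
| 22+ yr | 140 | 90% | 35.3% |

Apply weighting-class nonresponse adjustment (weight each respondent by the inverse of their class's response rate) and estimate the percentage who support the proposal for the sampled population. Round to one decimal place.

35.2%

With weight = n_sampled/n_responded per class, the weighted class total is n_sampled:
  0–15 yr: 160 × 15.7 = 2512
  16–21 yr: 360 × 43.8 = 15768
  22+ yr: 140 × 35.3 = 4942
Adjusted estimate = 23,222 / 660 = 35.1848 → 35.2%.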